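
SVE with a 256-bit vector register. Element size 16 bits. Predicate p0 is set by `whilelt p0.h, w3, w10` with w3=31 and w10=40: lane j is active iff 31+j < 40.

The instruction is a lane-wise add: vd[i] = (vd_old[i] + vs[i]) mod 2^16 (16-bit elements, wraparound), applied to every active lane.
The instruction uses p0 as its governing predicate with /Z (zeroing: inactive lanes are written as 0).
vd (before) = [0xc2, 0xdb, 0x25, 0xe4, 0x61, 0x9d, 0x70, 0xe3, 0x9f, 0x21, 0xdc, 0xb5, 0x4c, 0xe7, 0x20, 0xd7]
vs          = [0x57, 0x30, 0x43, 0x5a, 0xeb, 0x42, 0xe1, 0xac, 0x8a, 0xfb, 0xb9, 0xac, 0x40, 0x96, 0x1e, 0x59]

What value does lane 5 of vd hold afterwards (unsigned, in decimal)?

vd[5] = 223

lane count: 256 div 16 = 16
active while 31+j < 40, i.e. j ∈ [0,9) capped at 16 ⇒ 9
  i=0: add(0xc2,0x57) → 281
  i=1: add(0xdb,0x30) → 267
  i=2: add(0x25,0x43) → 104
  i=3: add(0xe4,0x5a) → 318
  i=4: add(0x61,0xeb) → 332
  i=5: add(0x9d,0x42) → 223
  i=6: add(0x70,0xe1) → 337
  i=7: add(0xe3,0xac) → 399
  i=8: add(0x9f,0x8a) → 297
  i=9: tail/zero → 0
  i=10: tail/zero → 0
  i=11: tail/zero → 0
  i=12: tail/zero → 0
  i=13: tail/zero → 0
  i=14: tail/zero → 0
  i=15: tail/zero → 0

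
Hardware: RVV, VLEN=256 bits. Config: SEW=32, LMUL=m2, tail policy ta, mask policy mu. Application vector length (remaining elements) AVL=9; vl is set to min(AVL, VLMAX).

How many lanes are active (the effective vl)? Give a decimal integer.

VLMAX = (256 × 2) / 32 = 16 lanes
vl = min(AVL, VLMAX) = min(9, 16) = 9

vl = 9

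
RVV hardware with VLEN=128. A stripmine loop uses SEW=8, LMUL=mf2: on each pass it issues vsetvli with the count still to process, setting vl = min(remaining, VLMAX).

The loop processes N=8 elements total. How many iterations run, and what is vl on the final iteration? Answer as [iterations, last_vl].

VLMAX = VLEN×LMUL/SEW = 128×1/2/8 = 8
N=8: ⌈8/8⌉ = 1 iters; last vl = 8 − 0×8 = 8

[iterations, last_vl] = [1, 8]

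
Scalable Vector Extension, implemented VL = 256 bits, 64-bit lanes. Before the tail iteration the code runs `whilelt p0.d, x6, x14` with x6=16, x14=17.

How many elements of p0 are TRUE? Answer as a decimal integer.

register lanes = 256/64 = 4
whilelt: lane j active iff 16+j < 17 → j < 1 → 1 active

vl = 1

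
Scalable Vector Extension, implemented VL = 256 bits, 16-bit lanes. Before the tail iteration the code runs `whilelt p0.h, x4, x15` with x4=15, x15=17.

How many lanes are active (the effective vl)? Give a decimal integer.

256-bit reg / 16-bit elem → 16 lanes
whilelt: lane j active iff 15+j < 17 → j < 2 → 2 active

vl = 2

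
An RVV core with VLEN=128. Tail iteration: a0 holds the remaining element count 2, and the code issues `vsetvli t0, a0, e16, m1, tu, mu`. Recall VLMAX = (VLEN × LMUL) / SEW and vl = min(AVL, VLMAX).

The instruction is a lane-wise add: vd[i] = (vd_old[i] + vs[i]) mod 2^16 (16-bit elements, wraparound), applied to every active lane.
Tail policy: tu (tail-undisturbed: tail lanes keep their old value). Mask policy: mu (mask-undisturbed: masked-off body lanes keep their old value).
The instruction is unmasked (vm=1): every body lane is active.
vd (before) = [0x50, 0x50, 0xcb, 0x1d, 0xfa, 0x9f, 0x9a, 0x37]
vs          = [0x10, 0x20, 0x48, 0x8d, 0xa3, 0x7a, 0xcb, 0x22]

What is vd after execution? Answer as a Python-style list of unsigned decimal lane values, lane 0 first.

vd = [96, 112, 203, 29, 250, 159, 154, 55]

lanes per group: 128·1/16 = 8
AVL=2 ≤ VLMAX=8, so vl = 2
[0] add(0x50,0x10) = 0x60
[1] add(0x50,0x20) = 0x70
[2] tail/keep = 0xcb
[3] tail/keep = 0x1d
[4] tail/keep = 0xfa
[5] tail/keep = 0x9f
[6] tail/keep = 0x9a
[7] tail/keep = 0x37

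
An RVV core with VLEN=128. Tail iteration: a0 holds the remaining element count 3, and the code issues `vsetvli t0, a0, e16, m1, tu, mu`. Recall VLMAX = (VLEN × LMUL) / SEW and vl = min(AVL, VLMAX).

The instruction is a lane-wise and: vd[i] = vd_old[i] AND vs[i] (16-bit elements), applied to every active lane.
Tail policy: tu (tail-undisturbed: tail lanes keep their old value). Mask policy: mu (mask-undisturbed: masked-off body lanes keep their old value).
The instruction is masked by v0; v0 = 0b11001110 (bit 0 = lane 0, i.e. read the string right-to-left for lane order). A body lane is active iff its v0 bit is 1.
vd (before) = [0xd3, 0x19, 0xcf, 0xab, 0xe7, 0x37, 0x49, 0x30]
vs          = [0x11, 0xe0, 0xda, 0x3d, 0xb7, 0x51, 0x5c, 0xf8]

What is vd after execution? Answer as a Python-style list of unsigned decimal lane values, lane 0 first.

vd = [211, 0, 202, 171, 231, 55, 73, 48]

VLMAX = VLEN×LMUL/SEW = 128×1/16 = 8
vl = min(AVL, VLMAX) = min(3, 8) = 3
  i=0: mask-off/keep → 211
  i=1: and(0x19,0xe0) → 0
  i=2: and(0xcf,0xda) → 202
  i=3: tail/keep → 171
  i=4: tail/keep → 231
  i=5: tail/keep → 55
  i=6: tail/keep → 73
  i=7: tail/keep → 48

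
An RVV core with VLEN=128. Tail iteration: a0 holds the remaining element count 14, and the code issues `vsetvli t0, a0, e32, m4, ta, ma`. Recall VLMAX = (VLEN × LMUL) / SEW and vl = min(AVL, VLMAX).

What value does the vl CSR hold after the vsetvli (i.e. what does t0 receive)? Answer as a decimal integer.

VLMAX = (128 × 4) / 32 = 16 lanes
vl ← min(14, 16) = 14

vl = 14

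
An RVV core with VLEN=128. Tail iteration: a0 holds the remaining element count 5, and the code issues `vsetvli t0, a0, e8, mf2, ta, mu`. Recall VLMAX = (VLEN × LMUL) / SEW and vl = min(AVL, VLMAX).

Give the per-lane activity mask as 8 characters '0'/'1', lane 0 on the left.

lanes per group: 128·1/2/8 = 8
AVL=5 ≤ VLMAX=8, so vl = 5
bits (lane 0 leftmost): 11111000

predicate = 11111000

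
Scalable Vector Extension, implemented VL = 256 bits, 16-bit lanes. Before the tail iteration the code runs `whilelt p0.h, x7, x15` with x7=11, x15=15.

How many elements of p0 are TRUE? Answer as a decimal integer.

vl = 4

256-bit reg / 16-bit elem → 16 lanes
whilelt: lane j active iff 11+j < 15 → j < 4 → 4 active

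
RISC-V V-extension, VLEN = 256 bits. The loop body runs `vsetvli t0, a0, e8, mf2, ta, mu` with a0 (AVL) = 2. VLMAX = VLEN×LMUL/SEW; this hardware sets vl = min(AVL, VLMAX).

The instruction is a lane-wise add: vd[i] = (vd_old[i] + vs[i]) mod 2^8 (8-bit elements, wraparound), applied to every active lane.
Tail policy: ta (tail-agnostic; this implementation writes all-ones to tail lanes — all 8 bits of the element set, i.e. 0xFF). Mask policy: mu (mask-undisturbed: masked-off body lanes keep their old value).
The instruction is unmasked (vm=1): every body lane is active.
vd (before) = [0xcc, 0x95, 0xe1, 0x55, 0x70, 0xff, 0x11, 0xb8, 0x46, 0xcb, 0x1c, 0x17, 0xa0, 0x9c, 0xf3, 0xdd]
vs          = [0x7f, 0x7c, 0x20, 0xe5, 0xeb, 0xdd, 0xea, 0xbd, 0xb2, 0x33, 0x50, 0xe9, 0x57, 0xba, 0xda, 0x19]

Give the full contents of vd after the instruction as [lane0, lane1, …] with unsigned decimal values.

vd = [75, 17, 255, 255, 255, 255, 255, 255, 255, 255, 255, 255, 255, 255, 255, 255]

VLMAX = (256 × 1/2) / 8 = 16 lanes
AVL=2 ≤ VLMAX=16, so vl = 2
[0] add(0xcc,0x7f) = 0x4b
[1] add(0x95,0x7c) = 0x11
[2] tail/ones = 0xff
[3] tail/ones = 0xff
[4] tail/ones = 0xff
[5] tail/ones = 0xff
[6] tail/ones = 0xff
[7] tail/ones = 0xff
[8] tail/ones = 0xff
[9] tail/ones = 0xff
[10] tail/ones = 0xff
[11] tail/ones = 0xff
[12] tail/ones = 0xff
[13] tail/ones = 0xff
[14] tail/ones = 0xff
[15] tail/ones = 0xff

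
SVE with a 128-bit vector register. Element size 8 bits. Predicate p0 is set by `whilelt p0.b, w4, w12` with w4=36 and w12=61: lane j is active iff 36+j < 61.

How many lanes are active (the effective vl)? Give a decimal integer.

lane count: 128 div 8 = 16
active while 36+j < 61, i.e. j ∈ [0,25) capped at 16 ⇒ 16

vl = 16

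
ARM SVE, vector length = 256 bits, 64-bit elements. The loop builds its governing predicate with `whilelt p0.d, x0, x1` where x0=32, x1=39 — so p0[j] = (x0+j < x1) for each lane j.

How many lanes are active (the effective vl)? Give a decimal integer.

lane count: 256 div 64 = 4
p0[j] = (32+j < 39); true for j=0..3 → 4 lanes set

vl = 4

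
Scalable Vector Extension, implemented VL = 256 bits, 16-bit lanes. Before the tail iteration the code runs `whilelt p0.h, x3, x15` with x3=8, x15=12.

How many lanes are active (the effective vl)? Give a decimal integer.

vl = 4

register lanes = 256/16 = 16
active while 8+j < 12, i.e. j ∈ [0,4) capped at 16 ⇒ 4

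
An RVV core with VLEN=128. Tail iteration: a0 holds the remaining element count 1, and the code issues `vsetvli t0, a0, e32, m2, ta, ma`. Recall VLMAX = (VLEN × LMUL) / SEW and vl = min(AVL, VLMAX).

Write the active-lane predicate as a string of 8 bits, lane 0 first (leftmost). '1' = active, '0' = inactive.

VLMAX = VLEN×LMUL/SEW = 128×2/32 = 8
vl = min(AVL, VLMAX) = min(1, 8) = 1
bits (lane 0 leftmost): 10000000

predicate = 10000000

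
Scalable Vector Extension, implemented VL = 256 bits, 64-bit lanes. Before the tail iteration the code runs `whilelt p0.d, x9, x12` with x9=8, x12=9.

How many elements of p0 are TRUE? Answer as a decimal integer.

vl = 1

register lanes = 256/64 = 4
active while 8+j < 9, i.e. j ∈ [0,1) capped at 4 ⇒ 1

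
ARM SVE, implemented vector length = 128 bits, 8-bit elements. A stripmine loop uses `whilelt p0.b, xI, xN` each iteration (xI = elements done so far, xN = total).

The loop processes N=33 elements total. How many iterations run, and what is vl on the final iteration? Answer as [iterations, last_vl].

128-bit reg / 8-bit elem → 16 lanes
N=33: ⌈33/16⌉ = 3 iters; last vl = 33 − 2×16 = 1

[iterations, last_vl] = [3, 1]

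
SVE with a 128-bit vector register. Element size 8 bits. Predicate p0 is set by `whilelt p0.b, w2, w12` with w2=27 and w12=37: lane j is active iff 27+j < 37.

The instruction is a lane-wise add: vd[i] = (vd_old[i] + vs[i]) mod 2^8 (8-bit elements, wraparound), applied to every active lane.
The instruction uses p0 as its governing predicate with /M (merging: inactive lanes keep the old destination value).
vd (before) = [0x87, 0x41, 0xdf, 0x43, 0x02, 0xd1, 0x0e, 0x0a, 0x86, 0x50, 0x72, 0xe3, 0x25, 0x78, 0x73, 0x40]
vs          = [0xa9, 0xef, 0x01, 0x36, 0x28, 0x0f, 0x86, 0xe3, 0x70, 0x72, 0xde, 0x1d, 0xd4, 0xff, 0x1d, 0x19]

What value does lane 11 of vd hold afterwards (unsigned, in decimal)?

register lanes = 128/8 = 16
p0[j] = (27+j < 37); true for j=0..9 → 10 lanes set
[0] add(0x87,0xa9) = 0x30
[1] add(0x41,0xef) = 0x30
[2] add(0xdf,0x01) = 0xe0
[3] add(0x43,0x36) = 0x79
[4] add(0x02,0x28) = 0x2a
[5] add(0xd1,0x0f) = 0xe0
[6] add(0x0e,0x86) = 0x94
[7] add(0x0a,0xe3) = 0xed
[8] add(0x86,0x70) = 0xf6
[9] add(0x50,0x72) = 0xc2
[10] tail/keep = 0x72
[11] tail/keep = 0xe3
[12] tail/keep = 0x25
[13] tail/keep = 0x78
[14] tail/keep = 0x73
[15] tail/keep = 0x40

vd[11] = 227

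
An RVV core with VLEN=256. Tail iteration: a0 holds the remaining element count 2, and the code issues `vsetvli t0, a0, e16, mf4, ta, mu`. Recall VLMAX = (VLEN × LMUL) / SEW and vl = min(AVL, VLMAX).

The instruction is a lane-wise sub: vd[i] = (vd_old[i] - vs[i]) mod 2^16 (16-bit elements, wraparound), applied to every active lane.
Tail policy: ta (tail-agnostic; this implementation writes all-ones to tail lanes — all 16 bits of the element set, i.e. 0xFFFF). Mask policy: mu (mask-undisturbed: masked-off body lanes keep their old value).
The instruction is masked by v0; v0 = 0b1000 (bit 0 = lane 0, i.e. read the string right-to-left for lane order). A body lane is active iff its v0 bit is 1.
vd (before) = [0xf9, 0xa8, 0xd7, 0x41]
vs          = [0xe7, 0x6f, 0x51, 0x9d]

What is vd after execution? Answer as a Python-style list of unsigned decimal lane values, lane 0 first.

vd = [249, 168, 65535, 65535]

VLMAX = (256 × 1/4) / 16 = 4 lanes
vl = min(AVL, VLMAX) = min(2, 4) = 2
  i=0: mask-off/keep → 249
  i=1: mask-off/keep → 168
  i=2: tail/ones → 65535
  i=3: tail/ones → 65535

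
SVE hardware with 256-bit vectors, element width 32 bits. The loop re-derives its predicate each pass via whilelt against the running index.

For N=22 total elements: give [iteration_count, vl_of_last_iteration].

[iterations, last_vl] = [3, 6]

register lanes = 256/32 = 8
22 elements at 8/iter → 3 passes, remainder 6 on the last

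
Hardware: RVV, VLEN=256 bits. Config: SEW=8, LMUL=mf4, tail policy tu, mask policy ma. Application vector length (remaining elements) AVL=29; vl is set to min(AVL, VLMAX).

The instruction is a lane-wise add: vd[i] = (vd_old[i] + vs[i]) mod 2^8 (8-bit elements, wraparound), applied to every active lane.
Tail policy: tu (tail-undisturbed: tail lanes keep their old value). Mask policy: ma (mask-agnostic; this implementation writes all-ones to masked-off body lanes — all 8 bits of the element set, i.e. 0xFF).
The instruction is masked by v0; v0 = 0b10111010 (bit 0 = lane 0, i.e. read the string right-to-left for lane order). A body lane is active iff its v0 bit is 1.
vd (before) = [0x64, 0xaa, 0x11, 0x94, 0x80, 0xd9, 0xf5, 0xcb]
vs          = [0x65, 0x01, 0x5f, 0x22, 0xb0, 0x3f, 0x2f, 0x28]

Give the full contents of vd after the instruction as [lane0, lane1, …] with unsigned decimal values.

VLMAX = VLEN×LMUL/SEW = 256×1/4/8 = 8
vl = min(AVL, VLMAX) = min(29, 8) = 8
lane  0: mask-off/ones ⇒ 0xff
lane  1: add(0xaa,0x01) ⇒ 0xab
lane  2: mask-off/ones ⇒ 0xff
lane  3: add(0x94,0x22) ⇒ 0xb6
lane  4: add(0x80,0xb0) ⇒ 0x30
lane  5: add(0xd9,0x3f) ⇒ 0x18
lane  6: mask-off/ones ⇒ 0xff
lane  7: add(0xcb,0x28) ⇒ 0xf3

vd = [255, 171, 255, 182, 48, 24, 255, 243]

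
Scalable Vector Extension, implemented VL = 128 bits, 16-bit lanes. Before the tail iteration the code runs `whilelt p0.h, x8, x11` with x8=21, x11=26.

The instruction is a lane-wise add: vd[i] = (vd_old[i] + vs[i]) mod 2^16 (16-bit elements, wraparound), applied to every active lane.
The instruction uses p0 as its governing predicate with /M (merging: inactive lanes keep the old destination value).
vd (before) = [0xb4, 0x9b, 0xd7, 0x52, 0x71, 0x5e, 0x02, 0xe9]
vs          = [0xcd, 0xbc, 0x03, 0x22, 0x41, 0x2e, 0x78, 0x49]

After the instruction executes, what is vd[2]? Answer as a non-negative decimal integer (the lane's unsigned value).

vd[2] = 218

register lanes = 128/16 = 8
p0[j] = (21+j < 26); true for j=0..4 → 5 lanes set
vd[0] add(0xb4,0xcd) -> 0x181
vd[1] add(0x9b,0xbc) -> 0x157
vd[2] add(0xd7,0x03) -> 0xda
vd[3] add(0x52,0x22) -> 0x74
vd[4] add(0x71,0x41) -> 0xb2
vd[5] tail/keep -> 0x5e
vd[6] tail/keep -> 0x02
vd[7] tail/keep -> 0xe9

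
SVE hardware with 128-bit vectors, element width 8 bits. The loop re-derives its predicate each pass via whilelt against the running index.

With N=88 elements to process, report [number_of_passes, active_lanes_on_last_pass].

[iterations, last_vl] = [6, 8]

register lanes = 128/8 = 16
iterations = ceil(88/16) = 6; final-pass vl = 8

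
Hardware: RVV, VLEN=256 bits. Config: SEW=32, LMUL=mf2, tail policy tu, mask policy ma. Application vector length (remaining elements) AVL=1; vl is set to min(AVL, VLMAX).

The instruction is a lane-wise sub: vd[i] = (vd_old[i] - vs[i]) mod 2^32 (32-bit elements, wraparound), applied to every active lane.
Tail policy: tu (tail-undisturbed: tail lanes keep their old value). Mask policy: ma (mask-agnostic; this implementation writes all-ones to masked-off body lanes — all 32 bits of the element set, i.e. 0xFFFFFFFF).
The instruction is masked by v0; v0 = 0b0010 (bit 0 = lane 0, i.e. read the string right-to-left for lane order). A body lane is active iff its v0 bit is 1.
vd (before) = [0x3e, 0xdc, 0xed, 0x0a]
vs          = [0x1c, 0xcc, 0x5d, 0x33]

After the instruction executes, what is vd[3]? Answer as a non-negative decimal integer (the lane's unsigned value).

vd[3] = 10

VLMAX = (256 × 1/2) / 32 = 4 lanes
vl = min(AVL, VLMAX) = min(1, 4) = 1
  i=0: mask-off/ones → 4294967295
  i=1: tail/keep → 220
  i=2: tail/keep → 237
  i=3: tail/keep → 10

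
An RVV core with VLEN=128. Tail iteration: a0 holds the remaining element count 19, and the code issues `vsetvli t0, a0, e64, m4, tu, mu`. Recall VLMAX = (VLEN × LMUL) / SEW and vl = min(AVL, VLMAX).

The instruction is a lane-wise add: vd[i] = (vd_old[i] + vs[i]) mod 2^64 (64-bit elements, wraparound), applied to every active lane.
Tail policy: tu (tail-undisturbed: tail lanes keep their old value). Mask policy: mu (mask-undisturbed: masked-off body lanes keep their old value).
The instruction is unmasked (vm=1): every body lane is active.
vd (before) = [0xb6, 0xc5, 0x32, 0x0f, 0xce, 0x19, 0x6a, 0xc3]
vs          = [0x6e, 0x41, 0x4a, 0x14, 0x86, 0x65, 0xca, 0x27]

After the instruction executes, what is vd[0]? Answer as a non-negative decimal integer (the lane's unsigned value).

lanes per group: 128·4/64 = 8
vl = min(AVL, VLMAX) = min(19, 8) = 8
lane  0: add(0xb6,0x6e) ⇒ 0x124
lane  1: add(0xc5,0x41) ⇒ 0x106
lane  2: add(0x32,0x4a) ⇒ 0x7c
lane  3: add(0x0f,0x14) ⇒ 0x23
lane  4: add(0xce,0x86) ⇒ 0x154
lane  5: add(0x19,0x65) ⇒ 0x7e
lane  6: add(0x6a,0xca) ⇒ 0x134
lane  7: add(0xc3,0x27) ⇒ 0xea

vd[0] = 292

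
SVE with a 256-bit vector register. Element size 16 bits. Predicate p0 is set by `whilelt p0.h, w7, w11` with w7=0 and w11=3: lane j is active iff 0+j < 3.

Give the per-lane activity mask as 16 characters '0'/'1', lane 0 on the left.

predicate = 1110000000000000

lane count: 256 div 16 = 16
p0[j] = (0+j < 3); true for j=0..2 → 3 lanes set
bits (lane 0 leftmost): 1110000000000000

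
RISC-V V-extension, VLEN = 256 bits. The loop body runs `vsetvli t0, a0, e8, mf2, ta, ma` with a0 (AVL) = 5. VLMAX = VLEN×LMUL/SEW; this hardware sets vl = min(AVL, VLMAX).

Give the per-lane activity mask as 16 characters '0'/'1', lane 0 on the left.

VLMAX = (256 × 1/2) / 8 = 16 lanes
vl = min(AVL, VLMAX) = min(5, 16) = 5
bits (lane 0 leftmost): 1111100000000000

predicate = 1111100000000000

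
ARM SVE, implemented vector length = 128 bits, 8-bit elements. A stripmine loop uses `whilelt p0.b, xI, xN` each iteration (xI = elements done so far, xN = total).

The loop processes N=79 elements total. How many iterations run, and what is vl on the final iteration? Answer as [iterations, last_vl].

lane count: 128 div 8 = 16
79 elements at 16/iter → 5 passes, remainder 15 on the last

[iterations, last_vl] = [5, 15]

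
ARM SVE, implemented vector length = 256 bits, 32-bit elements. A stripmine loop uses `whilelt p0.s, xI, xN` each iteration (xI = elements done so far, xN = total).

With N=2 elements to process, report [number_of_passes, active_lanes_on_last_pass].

256-bit reg / 32-bit elem → 8 lanes
2 elements at 8/iter → 1 passes, remainder 2 on the last

[iterations, last_vl] = [1, 2]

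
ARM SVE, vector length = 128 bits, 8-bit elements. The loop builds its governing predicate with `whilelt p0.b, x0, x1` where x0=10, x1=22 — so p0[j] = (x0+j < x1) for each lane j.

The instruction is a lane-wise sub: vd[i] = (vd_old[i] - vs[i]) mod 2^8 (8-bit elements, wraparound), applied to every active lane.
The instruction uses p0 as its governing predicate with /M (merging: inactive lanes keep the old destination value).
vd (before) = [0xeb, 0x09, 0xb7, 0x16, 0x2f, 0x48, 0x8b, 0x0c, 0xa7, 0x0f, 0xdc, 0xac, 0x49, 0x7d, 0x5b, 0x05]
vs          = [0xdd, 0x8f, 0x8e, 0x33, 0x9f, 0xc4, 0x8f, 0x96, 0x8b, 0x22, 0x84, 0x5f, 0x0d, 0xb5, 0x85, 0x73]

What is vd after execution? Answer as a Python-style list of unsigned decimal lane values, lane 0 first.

vd = [14, 122, 41, 227, 144, 132, 252, 118, 28, 237, 88, 77, 73, 125, 91, 5]

128-bit reg / 8-bit elem → 16 lanes
whilelt: lane j active iff 10+j < 22 → j < 12 → 12 active
vd[0] sub(0xeb,0xdd) -> 0x0e
vd[1] sub(0x09,0x8f) -> 0x7a
vd[2] sub(0xb7,0x8e) -> 0x29
vd[3] sub(0x16,0x33) -> 0xe3
vd[4] sub(0x2f,0x9f) -> 0x90
vd[5] sub(0x48,0xc4) -> 0x84
vd[6] sub(0x8b,0x8f) -> 0xfc
vd[7] sub(0x0c,0x96) -> 0x76
vd[8] sub(0xa7,0x8b) -> 0x1c
vd[9] sub(0x0f,0x22) -> 0xed
vd[10] sub(0xdc,0x84) -> 0x58
vd[11] sub(0xac,0x5f) -> 0x4d
vd[12] tail/keep -> 0x49
vd[13] tail/keep -> 0x7d
vd[14] tail/keep -> 0x5b
vd[15] tail/keep -> 0x05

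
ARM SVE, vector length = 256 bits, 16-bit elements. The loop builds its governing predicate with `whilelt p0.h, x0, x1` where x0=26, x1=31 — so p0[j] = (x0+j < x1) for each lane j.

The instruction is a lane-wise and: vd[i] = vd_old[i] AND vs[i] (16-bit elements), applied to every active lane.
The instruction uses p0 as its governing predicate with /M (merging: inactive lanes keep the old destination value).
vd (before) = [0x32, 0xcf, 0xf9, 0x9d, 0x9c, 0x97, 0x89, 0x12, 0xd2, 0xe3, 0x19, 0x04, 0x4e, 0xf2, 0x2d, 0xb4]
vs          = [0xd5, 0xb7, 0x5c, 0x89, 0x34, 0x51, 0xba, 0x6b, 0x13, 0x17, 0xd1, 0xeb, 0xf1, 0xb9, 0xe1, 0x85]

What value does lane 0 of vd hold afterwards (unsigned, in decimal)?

256-bit reg / 16-bit elem → 16 lanes
p0[j] = (26+j < 31); true for j=0..4 → 5 lanes set
vd[0] and(0x32,0xd5) -> 0x10
vd[1] and(0xcf,0xb7) -> 0x87
vd[2] and(0xf9,0x5c) -> 0x58
vd[3] and(0x9d,0x89) -> 0x89
vd[4] and(0x9c,0x34) -> 0x14
vd[5] tail/keep -> 0x97
vd[6] tail/keep -> 0x89
vd[7] tail/keep -> 0x12
vd[8] tail/keep -> 0xd2
vd[9] tail/keep -> 0xe3
vd[10] tail/keep -> 0x19
vd[11] tail/keep -> 0x04
vd[12] tail/keep -> 0x4e
vd[13] tail/keep -> 0xf2
vd[14] tail/keep -> 0x2d
vd[15] tail/keep -> 0xb4

vd[0] = 16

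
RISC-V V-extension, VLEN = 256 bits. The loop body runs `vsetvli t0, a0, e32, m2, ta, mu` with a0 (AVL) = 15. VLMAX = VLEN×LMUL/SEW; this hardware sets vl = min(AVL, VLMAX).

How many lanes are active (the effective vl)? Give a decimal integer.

vl = 15

VLMAX = (256 × 2) / 32 = 16 lanes
vl = min(AVL, VLMAX) = min(15, 16) = 15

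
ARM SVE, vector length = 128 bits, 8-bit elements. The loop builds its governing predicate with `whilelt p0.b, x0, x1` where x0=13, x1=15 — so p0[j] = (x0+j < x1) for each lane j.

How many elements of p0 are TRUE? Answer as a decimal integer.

vl = 2

lane count: 128 div 8 = 16
p0[j] = (13+j < 15); true for j=0..1 → 2 lanes set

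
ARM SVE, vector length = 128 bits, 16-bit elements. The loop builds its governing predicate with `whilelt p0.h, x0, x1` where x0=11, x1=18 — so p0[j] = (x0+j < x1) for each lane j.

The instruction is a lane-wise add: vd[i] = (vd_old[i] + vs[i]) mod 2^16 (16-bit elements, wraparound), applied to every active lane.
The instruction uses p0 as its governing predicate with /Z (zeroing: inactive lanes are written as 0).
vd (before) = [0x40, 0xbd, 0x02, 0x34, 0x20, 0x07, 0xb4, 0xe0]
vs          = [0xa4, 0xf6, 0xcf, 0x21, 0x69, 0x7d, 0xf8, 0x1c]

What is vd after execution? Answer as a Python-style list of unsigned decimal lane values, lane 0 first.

register lanes = 128/16 = 8
p0[j] = (11+j < 18); true for j=0..6 → 7 lanes set
  i=0: add(0x40,0xa4) → 228
  i=1: add(0xbd,0xf6) → 435
  i=2: add(0x02,0xcf) → 209
  i=3: add(0x34,0x21) → 85
  i=4: add(0x20,0x69) → 137
  i=5: add(0x07,0x7d) → 132
  i=6: add(0xb4,0xf8) → 428
  i=7: tail/zero → 0

vd = [228, 435, 209, 85, 137, 132, 428, 0]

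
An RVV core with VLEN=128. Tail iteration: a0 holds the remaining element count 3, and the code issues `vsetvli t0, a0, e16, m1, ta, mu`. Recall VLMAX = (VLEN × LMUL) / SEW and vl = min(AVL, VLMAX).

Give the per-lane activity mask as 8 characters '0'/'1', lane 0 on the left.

predicate = 11100000

VLMAX = VLEN×LMUL/SEW = 128×1/16 = 8
vl ← min(3, 8) = 3
bits (lane 0 leftmost): 11100000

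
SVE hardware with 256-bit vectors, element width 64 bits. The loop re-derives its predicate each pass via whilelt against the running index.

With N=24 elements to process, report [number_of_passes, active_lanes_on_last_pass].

lane count: 256 div 64 = 4
24 elements at 4/iter → 6 passes, remainder 4 on the last

[iterations, last_vl] = [6, 4]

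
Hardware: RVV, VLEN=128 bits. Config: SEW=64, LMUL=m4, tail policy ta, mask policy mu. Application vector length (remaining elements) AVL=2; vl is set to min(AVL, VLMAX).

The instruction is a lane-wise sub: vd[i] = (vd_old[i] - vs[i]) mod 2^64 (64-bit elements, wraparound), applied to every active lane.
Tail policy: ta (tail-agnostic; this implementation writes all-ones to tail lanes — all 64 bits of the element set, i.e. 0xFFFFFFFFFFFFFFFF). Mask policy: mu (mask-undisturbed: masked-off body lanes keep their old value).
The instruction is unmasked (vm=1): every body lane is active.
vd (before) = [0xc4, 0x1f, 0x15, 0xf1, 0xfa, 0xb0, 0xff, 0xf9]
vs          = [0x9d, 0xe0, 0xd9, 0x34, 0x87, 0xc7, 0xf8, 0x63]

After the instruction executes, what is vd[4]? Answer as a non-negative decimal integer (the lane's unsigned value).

vd[4] = 18446744073709551615

VLMAX = VLEN×LMUL/SEW = 128×4/64 = 8
vl = min(AVL, VLMAX) = min(2, 8) = 2
lane  0: sub(0xc4,0x9d) ⇒ 0x27
lane  1: sub(0x1f,0xe0) ⇒ 0xffffffffffffff3f
lane  2: tail/ones ⇒ 0xffffffffffffffff
lane  3: tail/ones ⇒ 0xffffffffffffffff
lane  4: tail/ones ⇒ 0xffffffffffffffff
lane  5: tail/ones ⇒ 0xffffffffffffffff
lane  6: tail/ones ⇒ 0xffffffffffffffff
lane  7: tail/ones ⇒ 0xffffffffffffffff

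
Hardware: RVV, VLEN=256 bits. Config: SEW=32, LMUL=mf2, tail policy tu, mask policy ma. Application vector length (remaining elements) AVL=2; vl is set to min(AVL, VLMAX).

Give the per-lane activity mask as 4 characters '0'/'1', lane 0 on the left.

predicate = 1100

VLMAX = VLEN×LMUL/SEW = 256×1/2/32 = 4
vl = min(AVL, VLMAX) = min(2, 4) = 2
bits (lane 0 leftmost): 1100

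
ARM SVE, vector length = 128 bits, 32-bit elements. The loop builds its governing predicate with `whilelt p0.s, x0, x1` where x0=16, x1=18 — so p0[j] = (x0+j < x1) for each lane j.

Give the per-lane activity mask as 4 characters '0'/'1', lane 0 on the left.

register lanes = 128/32 = 4
active while 16+j < 18, i.e. j ∈ [0,2) capped at 4 ⇒ 2
bits (lane 0 leftmost): 1100

predicate = 1100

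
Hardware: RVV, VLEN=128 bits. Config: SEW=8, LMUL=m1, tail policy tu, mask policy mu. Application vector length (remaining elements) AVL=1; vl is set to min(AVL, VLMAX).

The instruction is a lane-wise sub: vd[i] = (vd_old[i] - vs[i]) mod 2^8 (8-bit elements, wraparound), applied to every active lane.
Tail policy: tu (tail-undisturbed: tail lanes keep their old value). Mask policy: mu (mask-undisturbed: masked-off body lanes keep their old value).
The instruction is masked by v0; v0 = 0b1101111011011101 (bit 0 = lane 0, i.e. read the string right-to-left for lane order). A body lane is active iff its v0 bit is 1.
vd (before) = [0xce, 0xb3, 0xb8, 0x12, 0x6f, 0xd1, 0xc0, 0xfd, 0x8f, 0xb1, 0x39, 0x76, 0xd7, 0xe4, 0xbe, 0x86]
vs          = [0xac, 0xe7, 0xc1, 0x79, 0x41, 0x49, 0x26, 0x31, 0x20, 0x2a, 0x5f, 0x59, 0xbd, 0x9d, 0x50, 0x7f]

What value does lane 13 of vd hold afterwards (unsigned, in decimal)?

vd[13] = 228

VLMAX = (128 × 1) / 8 = 16 lanes
vl = min(AVL, VLMAX) = min(1, 16) = 1
vd[0] sub(0xce,0xac) -> 0x22
vd[1] tail/keep -> 0xb3
vd[2] tail/keep -> 0xb8
vd[3] tail/keep -> 0x12
vd[4] tail/keep -> 0x6f
vd[5] tail/keep -> 0xd1
vd[6] tail/keep -> 0xc0
vd[7] tail/keep -> 0xfd
vd[8] tail/keep -> 0x8f
vd[9] tail/keep -> 0xb1
vd[10] tail/keep -> 0x39
vd[11] tail/keep -> 0x76
vd[12] tail/keep -> 0xd7
vd[13] tail/keep -> 0xe4
vd[14] tail/keep -> 0xbe
vd[15] tail/keep -> 0x86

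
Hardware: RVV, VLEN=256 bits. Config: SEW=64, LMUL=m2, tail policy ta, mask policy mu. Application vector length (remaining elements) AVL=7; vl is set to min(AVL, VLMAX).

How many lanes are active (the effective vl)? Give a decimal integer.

vl = 7

VLMAX = (256 × 2) / 64 = 8 lanes
vl ← min(7, 8) = 7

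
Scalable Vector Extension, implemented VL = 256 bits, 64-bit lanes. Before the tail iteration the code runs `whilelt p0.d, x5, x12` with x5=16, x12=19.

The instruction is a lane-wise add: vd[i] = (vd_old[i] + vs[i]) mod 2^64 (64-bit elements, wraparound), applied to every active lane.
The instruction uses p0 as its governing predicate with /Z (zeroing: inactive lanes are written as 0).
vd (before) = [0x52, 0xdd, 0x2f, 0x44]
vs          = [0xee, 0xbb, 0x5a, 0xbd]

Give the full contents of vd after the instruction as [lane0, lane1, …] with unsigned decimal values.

vd = [320, 408, 137, 0]

lane count: 256 div 64 = 4
active while 16+j < 19, i.e. j ∈ [0,3) capped at 4 ⇒ 3
[0] add(0x52,0xee) = 0x140
[1] add(0xdd,0xbb) = 0x198
[2] add(0x2f,0x5a) = 0x89
[3] tail/zero = 0x00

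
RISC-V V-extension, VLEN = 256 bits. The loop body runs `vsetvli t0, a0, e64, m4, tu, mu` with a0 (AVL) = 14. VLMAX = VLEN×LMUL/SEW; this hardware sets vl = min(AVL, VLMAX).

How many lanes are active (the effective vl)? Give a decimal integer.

vl = 14

VLMAX = (256 × 4) / 64 = 16 lanes
vl = min(AVL, VLMAX) = min(14, 16) = 14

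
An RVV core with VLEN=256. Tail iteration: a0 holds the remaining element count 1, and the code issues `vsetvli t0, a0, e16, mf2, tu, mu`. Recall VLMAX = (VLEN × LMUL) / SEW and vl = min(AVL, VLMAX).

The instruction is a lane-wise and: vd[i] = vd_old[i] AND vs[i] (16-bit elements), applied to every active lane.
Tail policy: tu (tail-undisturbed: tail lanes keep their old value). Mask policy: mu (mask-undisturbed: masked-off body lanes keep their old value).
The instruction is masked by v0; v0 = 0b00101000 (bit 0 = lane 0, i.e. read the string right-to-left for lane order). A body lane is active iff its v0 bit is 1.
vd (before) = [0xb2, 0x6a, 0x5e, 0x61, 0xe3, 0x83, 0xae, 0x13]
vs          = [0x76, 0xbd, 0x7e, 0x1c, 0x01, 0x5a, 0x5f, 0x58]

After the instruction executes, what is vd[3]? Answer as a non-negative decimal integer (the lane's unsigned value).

lanes per group: 256·1/2/16 = 8
vl = min(AVL, VLMAX) = min(1, 8) = 1
  i=0: mask-off/keep → 178
  i=1: tail/keep → 106
  i=2: tail/keep → 94
  i=3: tail/keep → 97
  i=4: tail/keep → 227
  i=5: tail/keep → 131
  i=6: tail/keep → 174
  i=7: tail/keep → 19

vd[3] = 97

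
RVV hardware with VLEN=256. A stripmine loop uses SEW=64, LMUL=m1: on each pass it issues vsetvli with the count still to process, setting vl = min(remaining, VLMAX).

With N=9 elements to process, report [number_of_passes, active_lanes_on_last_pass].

VLMAX = (256 × 1) / 64 = 4 lanes
iterations = ceil(9/4) = 3; final-pass vl = 1

[iterations, last_vl] = [3, 1]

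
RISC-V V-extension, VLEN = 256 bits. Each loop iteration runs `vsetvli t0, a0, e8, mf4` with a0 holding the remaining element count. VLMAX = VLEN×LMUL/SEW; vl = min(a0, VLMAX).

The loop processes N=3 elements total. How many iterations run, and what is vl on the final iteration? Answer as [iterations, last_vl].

VLMAX = (256 × 1/4) / 8 = 8 lanes
iterations = ceil(3/8) = 1; final-pass vl = 3

[iterations, last_vl] = [1, 3]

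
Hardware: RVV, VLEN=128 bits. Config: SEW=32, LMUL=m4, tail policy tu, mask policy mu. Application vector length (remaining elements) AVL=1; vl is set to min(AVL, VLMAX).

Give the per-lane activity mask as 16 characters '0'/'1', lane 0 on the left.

VLMAX = (128 × 4) / 32 = 16 lanes
vl = min(AVL, VLMAX) = min(1, 16) = 1
bits (lane 0 leftmost): 1000000000000000

predicate = 1000000000000000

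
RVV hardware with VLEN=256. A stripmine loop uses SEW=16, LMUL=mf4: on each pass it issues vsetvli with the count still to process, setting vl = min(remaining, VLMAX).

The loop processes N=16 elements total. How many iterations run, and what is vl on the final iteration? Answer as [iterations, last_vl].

VLMAX = (256 × 1/4) / 16 = 4 lanes
N=16: ⌈16/4⌉ = 4 iters; last vl = 16 − 3×4 = 4

[iterations, last_vl] = [4, 4]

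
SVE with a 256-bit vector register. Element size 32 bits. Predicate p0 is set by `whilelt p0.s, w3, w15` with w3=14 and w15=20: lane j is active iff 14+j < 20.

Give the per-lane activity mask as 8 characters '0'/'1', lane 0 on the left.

predicate = 11111100

256-bit reg / 32-bit elem → 8 lanes
active while 14+j < 20, i.e. j ∈ [0,6) capped at 8 ⇒ 6
bits (lane 0 leftmost): 11111100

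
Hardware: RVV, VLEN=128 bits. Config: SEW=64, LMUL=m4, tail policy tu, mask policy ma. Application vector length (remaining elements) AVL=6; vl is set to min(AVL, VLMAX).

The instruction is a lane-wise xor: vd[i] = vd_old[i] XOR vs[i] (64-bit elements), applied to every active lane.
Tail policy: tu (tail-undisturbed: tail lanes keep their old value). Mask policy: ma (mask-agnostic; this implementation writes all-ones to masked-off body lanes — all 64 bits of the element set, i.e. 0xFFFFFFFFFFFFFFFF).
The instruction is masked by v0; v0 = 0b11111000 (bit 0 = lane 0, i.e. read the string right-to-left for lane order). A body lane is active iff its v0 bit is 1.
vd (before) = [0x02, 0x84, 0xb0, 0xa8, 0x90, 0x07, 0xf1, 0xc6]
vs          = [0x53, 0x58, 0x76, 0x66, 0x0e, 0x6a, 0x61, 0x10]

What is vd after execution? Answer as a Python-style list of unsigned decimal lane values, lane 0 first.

lanes per group: 128·4/64 = 8
vl ← min(6, 8) = 6
  i=0: mask-off/ones → 18446744073709551615
  i=1: mask-off/ones → 18446744073709551615
  i=2: mask-off/ones → 18446744073709551615
  i=3: xor(0xa8,0x66) → 206
  i=4: xor(0x90,0x0e) → 158
  i=5: xor(0x07,0x6a) → 109
  i=6: tail/keep → 241
  i=7: tail/keep → 198

vd = [18446744073709551615, 18446744073709551615, 18446744073709551615, 206, 158, 109, 241, 198]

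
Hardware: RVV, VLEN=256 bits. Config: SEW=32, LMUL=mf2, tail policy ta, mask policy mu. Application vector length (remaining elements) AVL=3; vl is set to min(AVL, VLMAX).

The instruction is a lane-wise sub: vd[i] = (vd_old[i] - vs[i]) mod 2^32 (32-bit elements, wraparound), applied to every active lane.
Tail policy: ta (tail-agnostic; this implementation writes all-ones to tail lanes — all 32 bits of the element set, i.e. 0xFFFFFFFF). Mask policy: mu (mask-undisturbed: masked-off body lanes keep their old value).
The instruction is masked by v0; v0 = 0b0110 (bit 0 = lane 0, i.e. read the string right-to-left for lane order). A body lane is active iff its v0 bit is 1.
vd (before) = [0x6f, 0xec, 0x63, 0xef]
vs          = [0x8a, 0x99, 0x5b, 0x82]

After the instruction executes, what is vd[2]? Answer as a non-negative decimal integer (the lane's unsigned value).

VLMAX = VLEN×LMUL/SEW = 256×1/2/32 = 4
AVL=3 ≤ VLMAX=4, so vl = 3
[0] mask-off/keep = 0x6f
[1] sub(0xec,0x99) = 0x53
[2] sub(0x63,0x5b) = 0x08
[3] tail/ones = 0xffffffff

vd[2] = 8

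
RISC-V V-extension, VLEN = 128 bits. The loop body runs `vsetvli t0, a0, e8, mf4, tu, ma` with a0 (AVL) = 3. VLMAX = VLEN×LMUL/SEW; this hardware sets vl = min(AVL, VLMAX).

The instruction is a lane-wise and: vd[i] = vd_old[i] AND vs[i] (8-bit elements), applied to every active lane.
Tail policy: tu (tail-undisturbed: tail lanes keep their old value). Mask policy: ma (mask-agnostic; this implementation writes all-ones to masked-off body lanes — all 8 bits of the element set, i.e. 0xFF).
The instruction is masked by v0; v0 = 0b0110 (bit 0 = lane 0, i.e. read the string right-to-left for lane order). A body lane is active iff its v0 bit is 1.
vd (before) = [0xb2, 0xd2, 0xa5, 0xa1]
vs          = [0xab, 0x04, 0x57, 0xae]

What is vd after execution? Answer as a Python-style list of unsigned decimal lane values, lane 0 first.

vd = [255, 0, 5, 161]

VLMAX = (128 × 1/4) / 8 = 4 lanes
vl = min(AVL, VLMAX) = min(3, 4) = 3
[0] mask-off/ones = 0xff
[1] and(0xd2,0x04) = 0x00
[2] and(0xa5,0x57) = 0x05
[3] tail/keep = 0xa1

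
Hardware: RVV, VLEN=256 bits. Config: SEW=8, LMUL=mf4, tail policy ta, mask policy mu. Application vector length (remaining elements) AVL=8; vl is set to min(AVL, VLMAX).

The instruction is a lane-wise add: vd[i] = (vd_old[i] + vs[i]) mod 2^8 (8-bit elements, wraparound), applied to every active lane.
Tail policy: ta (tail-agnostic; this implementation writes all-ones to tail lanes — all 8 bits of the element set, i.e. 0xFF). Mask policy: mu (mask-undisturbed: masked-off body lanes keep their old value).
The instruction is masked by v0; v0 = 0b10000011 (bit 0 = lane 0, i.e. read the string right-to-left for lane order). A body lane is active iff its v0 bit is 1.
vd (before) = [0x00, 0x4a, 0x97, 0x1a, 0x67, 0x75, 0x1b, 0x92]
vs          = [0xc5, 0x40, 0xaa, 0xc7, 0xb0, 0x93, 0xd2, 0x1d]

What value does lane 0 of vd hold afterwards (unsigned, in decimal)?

vd[0] = 197

VLMAX = VLEN×LMUL/SEW = 256×1/4/8 = 8
AVL=8 ≤ VLMAX=8, so vl = 8
lane  0: add(0x00,0xc5) ⇒ 0xc5
lane  1: add(0x4a,0x40) ⇒ 0x8a
lane  2: mask-off/keep ⇒ 0x97
lane  3: mask-off/keep ⇒ 0x1a
lane  4: mask-off/keep ⇒ 0x67
lane  5: mask-off/keep ⇒ 0x75
lane  6: mask-off/keep ⇒ 0x1b
lane  7: add(0x92,0x1d) ⇒ 0xaf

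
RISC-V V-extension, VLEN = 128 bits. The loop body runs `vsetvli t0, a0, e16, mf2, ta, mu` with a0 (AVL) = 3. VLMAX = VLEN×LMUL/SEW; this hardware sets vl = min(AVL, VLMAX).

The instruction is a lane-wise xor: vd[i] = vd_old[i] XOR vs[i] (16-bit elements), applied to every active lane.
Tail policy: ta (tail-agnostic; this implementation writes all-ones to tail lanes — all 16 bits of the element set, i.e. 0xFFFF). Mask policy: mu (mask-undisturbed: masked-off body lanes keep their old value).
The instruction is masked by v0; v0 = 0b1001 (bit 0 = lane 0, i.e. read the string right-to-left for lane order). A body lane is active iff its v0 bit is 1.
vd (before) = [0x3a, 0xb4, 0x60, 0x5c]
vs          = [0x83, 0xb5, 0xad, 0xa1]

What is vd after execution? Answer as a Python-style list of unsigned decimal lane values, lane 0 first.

VLMAX = VLEN×LMUL/SEW = 128×1/2/16 = 4
vl ← min(3, 4) = 3
  i=0: xor(0x3a,0x83) → 185
  i=1: mask-off/keep → 180
  i=2: mask-off/keep → 96
  i=3: tail/ones → 65535

vd = [185, 180, 96, 65535]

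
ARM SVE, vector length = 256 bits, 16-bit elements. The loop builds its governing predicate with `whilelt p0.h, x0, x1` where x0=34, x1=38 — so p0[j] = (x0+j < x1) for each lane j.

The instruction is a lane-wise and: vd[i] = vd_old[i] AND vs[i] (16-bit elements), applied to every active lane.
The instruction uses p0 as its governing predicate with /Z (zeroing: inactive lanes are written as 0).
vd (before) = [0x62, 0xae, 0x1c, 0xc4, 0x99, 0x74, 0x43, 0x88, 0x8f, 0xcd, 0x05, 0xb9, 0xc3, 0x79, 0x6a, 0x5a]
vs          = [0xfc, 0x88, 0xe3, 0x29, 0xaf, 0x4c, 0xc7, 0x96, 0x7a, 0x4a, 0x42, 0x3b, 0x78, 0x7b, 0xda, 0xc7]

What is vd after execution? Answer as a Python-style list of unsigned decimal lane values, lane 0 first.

lane count: 256 div 16 = 16
p0[j] = (34+j < 38); true for j=0..3 → 4 lanes set
lane  0: and(0x62,0xfc) ⇒ 0x60
lane  1: and(0xae,0x88) ⇒ 0x88
lane  2: and(0x1c,0xe3) ⇒ 0x00
lane  3: and(0xc4,0x29) ⇒ 0x00
lane  4: tail/zero ⇒ 0x00
lane  5: tail/zero ⇒ 0x00
lane  6: tail/zero ⇒ 0x00
lane  7: tail/zero ⇒ 0x00
lane  8: tail/zero ⇒ 0x00
lane  9: tail/zero ⇒ 0x00
lane 10: tail/zero ⇒ 0x00
lane 11: tail/zero ⇒ 0x00
lane 12: tail/zero ⇒ 0x00
lane 13: tail/zero ⇒ 0x00
lane 14: tail/zero ⇒ 0x00
lane 15: tail/zero ⇒ 0x00

vd = [96, 136, 0, 0, 0, 0, 0, 0, 0, 0, 0, 0, 0, 0, 0, 0]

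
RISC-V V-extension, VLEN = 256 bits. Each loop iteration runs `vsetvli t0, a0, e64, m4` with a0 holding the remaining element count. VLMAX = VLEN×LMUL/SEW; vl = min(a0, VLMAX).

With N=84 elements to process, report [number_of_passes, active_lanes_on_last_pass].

[iterations, last_vl] = [6, 4]

VLMAX = (256 × 4) / 64 = 16 lanes
iterations = ceil(84/16) = 6; final-pass vl = 4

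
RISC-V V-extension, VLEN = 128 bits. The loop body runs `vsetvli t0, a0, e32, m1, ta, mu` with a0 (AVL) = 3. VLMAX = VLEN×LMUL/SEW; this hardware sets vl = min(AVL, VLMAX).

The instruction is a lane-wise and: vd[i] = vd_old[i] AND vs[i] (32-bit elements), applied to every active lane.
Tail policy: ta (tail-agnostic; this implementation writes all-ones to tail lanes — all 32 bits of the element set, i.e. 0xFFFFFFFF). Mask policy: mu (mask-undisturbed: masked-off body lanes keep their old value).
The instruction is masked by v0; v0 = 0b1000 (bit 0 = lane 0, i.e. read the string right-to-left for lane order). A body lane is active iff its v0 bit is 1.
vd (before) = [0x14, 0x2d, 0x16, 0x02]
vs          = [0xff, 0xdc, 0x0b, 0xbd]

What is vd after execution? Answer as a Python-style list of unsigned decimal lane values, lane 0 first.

vd = [20, 45, 22, 4294967295]

VLMAX = (128 × 1) / 32 = 4 lanes
AVL=3 ≤ VLMAX=4, so vl = 3
vd[0] mask-off/keep -> 0x14
vd[1] mask-off/keep -> 0x2d
vd[2] mask-off/keep -> 0x16
vd[3] tail/ones -> 0xffffffff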